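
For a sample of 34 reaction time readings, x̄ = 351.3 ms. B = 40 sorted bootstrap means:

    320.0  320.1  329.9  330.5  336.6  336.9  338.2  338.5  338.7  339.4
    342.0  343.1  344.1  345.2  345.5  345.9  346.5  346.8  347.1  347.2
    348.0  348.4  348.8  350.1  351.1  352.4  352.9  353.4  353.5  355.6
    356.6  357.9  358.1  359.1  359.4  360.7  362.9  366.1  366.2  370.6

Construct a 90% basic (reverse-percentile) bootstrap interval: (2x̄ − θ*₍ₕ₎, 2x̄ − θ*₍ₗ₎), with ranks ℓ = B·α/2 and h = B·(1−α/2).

(336.5, 382.5)

Percentile endpoints at ranks 2 and 38: θ*₍2₎ = 320.1, θ*₍38₎ = 366.1.
Basic interval reflects these around x̄:
  lower = 2 × 351.3 − 366.1 = 336.5
  upper = 2 × 351.3 − 320.1 = 382.5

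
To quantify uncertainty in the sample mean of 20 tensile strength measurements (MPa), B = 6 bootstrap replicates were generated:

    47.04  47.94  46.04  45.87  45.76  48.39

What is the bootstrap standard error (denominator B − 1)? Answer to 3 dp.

SE* = 1.131

Bootstrap SE is the standard deviation of the 6 replicate means.
Mean of replicates: (47.04 + 47.94 + 46.04 + 45.87 + 45.76 + 48.39) / 6 = 281.0400 / 6 = 46.8400
Sum of squared deviations: (+0.2000)² + (+1.1000)² + (−0.8000)² + (−0.9700)² + (−1.0800)² + (+1.5500)² = 6.3998
Variance = 6.3998 / 5 = 1.2800
SE* = √1.2800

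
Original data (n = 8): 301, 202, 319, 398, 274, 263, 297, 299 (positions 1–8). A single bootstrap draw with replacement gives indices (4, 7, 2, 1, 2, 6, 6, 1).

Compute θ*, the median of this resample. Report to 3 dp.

Resample values: 398, 297, 202, 301, 202, 263, 263, 301.
Sorted: 202, 202, 263, 263, 297, 301, 301, 398
Median = average of the two middle values = 280.000

θ* = 280.000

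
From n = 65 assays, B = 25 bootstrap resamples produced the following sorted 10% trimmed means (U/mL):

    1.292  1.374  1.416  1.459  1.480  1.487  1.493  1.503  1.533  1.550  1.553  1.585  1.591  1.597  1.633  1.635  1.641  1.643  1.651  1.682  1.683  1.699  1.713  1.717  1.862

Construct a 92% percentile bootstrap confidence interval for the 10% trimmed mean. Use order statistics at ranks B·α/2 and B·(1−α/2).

(1.292, 1.717)

α = 0.08; lower rank = 25 × 0.040 = 1; upper rank = 25 × 0.960 = 24.
The 1st smallest replicate is 1.292; the 24th is 1.717.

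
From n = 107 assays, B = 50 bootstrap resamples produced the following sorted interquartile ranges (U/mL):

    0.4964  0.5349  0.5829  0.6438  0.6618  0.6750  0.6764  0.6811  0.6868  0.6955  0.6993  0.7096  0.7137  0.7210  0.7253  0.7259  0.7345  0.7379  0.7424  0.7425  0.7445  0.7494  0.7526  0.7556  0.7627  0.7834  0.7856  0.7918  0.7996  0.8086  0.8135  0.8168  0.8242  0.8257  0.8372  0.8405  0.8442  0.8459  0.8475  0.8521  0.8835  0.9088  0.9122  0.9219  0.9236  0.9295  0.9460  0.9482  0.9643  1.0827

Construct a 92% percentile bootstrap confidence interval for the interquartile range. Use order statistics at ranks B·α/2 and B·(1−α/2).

(0.5349, 0.9482)

α = 0.08; lower rank = 50 × 0.040 = 2; upper rank = 50 × 0.960 = 48.
The 2nd smallest replicate is 0.5349; the 48th is 0.9482.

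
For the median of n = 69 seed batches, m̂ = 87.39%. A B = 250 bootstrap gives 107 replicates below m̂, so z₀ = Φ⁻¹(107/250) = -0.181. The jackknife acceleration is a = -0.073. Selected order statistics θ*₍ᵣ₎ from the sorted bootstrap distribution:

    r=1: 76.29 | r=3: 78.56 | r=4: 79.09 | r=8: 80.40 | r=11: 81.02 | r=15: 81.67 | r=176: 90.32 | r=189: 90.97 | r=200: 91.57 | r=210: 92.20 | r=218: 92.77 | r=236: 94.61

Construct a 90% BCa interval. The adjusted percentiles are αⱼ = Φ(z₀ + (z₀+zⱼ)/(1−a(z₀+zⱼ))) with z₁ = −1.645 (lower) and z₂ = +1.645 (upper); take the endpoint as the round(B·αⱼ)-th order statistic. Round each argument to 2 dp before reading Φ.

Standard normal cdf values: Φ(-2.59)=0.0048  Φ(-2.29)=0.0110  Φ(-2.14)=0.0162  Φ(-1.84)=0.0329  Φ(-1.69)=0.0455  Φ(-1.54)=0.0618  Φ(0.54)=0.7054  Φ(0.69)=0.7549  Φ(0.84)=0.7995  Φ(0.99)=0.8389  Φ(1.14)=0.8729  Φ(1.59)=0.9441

(78.56, 92.77)

Lower: z₀ + z₁ = -0.181 + (-1.645) = -1.826; 1 − a(z₀+z₁) = 1 − (-0.073)(-1.826) = 0.8667; argument = -0.181 + (-1.826)/0.8667 = -2.2878 → -2.29.
α₁ = Φ(-2.29) = 0.0110; rank = round(250 × 0.0110) = 3; θ*₍3₎ = 78.56.
Upper: z₀ + z₂ = 1.464; 1 − a(z₀+z₂) = 1.1069; argument = 1.1416 → 1.14; α₂ = 0.8729; rank = 218; θ*₍218₎ = 92.77.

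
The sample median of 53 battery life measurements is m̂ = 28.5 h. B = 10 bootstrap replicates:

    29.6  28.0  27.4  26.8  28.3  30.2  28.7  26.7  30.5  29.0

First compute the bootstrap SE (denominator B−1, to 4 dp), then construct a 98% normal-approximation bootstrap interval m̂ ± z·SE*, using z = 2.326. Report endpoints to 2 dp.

(25.40, 31.60)

Mean of replicates = 28.5200; sum of squared deviations = 16.0160; SE* = √(16.0160/9) = 1.3340
Margin = 2.326 × 1.3340 = 3.103
Interval: 28.5 ± 3.103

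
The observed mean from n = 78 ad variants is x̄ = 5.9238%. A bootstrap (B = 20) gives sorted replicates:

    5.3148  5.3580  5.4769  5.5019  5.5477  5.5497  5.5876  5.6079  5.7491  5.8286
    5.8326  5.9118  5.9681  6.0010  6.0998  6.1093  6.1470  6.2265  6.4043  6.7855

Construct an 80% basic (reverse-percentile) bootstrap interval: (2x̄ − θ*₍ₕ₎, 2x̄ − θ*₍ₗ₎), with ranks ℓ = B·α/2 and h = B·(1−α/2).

(5.6211, 6.4896)

Percentile endpoints at ranks 2 and 18: θ*₍2₎ = 5.3580, θ*₍18₎ = 6.2265.
Basic interval reflects these around x̄:
  lower = 2 × 5.9238 − 6.2265 = 5.6211
  upper = 2 × 5.9238 − 5.3580 = 6.4896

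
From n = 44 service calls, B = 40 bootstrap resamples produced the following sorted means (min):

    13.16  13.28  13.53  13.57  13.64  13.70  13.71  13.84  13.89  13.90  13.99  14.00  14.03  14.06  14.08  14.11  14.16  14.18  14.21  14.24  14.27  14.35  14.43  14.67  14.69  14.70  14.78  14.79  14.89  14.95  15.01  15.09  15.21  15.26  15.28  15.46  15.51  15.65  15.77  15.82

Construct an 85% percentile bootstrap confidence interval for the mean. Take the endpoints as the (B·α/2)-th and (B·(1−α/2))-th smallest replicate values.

α = 0.15; lower rank = 40 × 0.075 = 3; upper rank = 40 × 0.925 = 37.
The 3rd smallest replicate is 13.53; the 37th is 15.51.

(13.53, 15.51)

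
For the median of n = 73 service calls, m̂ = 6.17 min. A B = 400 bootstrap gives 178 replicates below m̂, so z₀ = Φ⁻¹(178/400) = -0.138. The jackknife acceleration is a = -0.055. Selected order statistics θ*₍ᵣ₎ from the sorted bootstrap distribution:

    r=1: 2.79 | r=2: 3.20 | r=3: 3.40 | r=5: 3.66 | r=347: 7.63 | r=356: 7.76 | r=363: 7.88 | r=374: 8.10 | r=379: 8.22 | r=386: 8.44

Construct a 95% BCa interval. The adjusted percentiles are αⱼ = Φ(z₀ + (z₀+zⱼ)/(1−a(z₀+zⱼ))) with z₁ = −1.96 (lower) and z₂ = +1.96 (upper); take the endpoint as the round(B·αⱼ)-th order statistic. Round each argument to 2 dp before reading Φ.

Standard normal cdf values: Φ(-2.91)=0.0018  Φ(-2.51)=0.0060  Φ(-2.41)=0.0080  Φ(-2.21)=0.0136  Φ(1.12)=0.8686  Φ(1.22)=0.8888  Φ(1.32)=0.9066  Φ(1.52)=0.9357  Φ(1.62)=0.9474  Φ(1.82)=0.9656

Lower: z₀ + z₁ = -0.138 + (-1.960) = -2.098; 1 − a(z₀+z₁) = 1 − (-0.055)(-2.098) = 0.8846; argument = -0.138 + (-2.098)/0.8846 = -2.5097 → -2.51.
α₁ = Φ(-2.51) = 0.0060; rank = round(400 × 0.0060) = 2; θ*₍2₎ = 3.20.
Upper: z₀ + z₂ = 1.822; 1 − a(z₀+z₂) = 1.1002; argument = 1.5180 → 1.52; α₂ = 0.9357; rank = 374; θ*₍374₎ = 8.10.

(3.20, 8.10)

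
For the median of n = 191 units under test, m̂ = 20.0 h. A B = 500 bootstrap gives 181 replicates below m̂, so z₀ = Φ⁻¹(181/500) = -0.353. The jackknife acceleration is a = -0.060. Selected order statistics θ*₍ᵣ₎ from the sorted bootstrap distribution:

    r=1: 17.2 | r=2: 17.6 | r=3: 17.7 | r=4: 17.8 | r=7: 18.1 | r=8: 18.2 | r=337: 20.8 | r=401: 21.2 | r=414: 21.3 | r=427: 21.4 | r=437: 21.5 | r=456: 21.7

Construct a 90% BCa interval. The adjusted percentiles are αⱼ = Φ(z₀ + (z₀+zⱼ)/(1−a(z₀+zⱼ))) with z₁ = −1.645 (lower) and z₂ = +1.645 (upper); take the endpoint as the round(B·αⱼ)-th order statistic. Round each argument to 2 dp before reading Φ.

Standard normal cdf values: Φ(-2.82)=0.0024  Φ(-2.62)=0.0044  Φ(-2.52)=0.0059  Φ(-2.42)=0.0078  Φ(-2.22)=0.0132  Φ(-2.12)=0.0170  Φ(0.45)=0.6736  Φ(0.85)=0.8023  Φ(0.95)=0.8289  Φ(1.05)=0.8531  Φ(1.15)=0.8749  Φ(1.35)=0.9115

(17.6, 21.2)

Lower: z₀ + z₁ = -0.353 + (-1.645) = -1.998; 1 − a(z₀+z₁) = 1 − (-0.060)(-1.998) = 0.8801; argument = -0.353 + (-1.998)/0.8801 = -2.6231 → -2.62.
α₁ = Φ(-2.62) = 0.0044; rank = round(500 × 0.0044) = 2; θ*₍2₎ = 17.6.
Upper: z₀ + z₂ = 1.292; 1 − a(z₀+z₂) = 1.0775; argument = 0.8460 → 0.85; α₂ = 0.8023; rank = 401; θ*₍401₎ = 21.2.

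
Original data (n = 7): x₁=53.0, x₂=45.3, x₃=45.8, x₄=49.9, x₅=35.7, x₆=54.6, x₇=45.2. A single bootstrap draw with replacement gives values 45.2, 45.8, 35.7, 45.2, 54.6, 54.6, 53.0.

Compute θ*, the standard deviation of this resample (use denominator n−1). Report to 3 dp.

θ* = 6.873

Mean = 47.7286; sum of squared deviations = 283.4143
s² = 283.4143 / 6 = 47.2357
s = √47.2357 = 6.873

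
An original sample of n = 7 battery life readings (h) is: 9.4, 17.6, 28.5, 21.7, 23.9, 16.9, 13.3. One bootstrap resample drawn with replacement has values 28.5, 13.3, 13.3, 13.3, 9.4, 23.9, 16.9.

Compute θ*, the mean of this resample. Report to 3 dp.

Mean = (28.5 + 13.3 + 13.3 + 13.3 + 9.4 + 23.9 + 16.9) / 7 = 118.60 / 7 = 16.943

θ* = 16.943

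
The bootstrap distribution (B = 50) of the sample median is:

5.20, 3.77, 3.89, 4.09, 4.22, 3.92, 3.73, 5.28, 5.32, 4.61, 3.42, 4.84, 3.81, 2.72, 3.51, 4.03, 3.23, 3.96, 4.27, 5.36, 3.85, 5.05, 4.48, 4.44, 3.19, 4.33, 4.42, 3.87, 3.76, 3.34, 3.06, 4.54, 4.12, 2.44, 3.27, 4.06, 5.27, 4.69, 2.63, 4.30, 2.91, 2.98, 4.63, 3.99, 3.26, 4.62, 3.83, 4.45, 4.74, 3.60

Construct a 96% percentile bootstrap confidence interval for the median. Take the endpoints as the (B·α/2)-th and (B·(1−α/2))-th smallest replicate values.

Sorted replicates: 2.44, 2.63, 2.72, 2.91, 2.98, 3.06, 3.19, 3.23, 3.26, 3.27, 3.34, 3.42, 3.51, 3.60, 3.73, 3.76, 3.77, 3.81, 3.83, 3.85, 3.87, 3.89, 3.92, 3.96, 3.99, 4.03, 4.06, 4.09, 4.12, 4.22, 4.27, 4.30, 4.33, 4.42, 4.44, 4.45, 4.48, 4.54, 4.61, 4.62, 4.63, 4.69, 4.74, 4.84, 5.05, 5.20, 5.27, 5.28, 5.32, 5.36
α = 0.04; lower rank = 50 × 0.020 = 1; upper rank = 50 × 0.980 = 49.
The 1st smallest replicate is 2.44; the 49th is 5.32.

(2.44, 5.32)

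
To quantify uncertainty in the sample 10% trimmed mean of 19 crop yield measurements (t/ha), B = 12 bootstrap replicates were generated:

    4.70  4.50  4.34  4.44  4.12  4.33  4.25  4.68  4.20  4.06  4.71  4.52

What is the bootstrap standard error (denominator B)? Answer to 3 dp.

Bootstrap SE is the standard deviation of the 12 replicate 10% trimmed means.
Mean of replicates: (4.70 + 4.50 + 4.34 + 4.44 + 4.12 + 4.33 + 4.25 + 4.68 + 4.20 + 4.06 + 4.71 + 4.52) / 12 = 52.8500 / 12 = 4.4042
Sum of squared deviations: (+0.2958)² + (+0.0958)² + (−0.0642)² + (+0.0358)² + (−0.2842)² + (−0.0742)² + (−0.1542)² + (+0.2758)² + (−0.2042)² + (−0.3442)² + (+0.3058)² + (+0.1158)² = 0.5553
Variance = 0.5553 / 12 = 0.0463
SE* = √0.0463

SE* = 0.215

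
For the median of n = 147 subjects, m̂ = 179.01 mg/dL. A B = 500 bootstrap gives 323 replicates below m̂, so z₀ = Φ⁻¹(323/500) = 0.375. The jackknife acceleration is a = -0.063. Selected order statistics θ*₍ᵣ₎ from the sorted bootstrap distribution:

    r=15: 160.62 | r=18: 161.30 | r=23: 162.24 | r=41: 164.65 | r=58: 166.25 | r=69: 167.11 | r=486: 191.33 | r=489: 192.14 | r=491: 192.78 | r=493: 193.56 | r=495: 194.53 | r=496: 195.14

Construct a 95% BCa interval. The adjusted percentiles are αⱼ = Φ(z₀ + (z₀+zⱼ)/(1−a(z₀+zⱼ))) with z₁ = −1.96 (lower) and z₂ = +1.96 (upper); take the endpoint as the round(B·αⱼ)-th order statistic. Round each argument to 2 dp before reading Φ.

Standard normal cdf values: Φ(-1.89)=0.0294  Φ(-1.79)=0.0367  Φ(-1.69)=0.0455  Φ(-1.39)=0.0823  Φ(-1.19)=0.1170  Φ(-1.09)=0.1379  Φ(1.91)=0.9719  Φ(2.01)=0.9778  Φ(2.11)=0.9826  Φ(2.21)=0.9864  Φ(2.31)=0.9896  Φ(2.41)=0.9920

Lower: z₀ + z₁ = 0.375 + (-1.960) = -1.585; 1 − a(z₀+z₁) = 1 − (-0.063)(-1.585) = 0.9001; argument = 0.375 + (-1.585)/0.9001 = -1.3858 → -1.39.
α₁ = Φ(-1.39) = 0.0823; rank = round(500 × 0.0823) = 41; θ*₍41₎ = 164.65.
Upper: z₀ + z₂ = 2.335; 1 − a(z₀+z₂) = 1.1471; argument = 2.4106 → 2.41; α₂ = 0.9920; rank = 496; θ*₍496₎ = 195.14.

(164.65, 195.14)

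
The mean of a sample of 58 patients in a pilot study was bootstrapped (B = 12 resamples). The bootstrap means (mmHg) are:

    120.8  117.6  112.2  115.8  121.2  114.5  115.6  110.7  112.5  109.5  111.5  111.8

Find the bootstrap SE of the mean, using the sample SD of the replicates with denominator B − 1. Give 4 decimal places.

SE* = 3.8388

Bootstrap SE is the standard deviation of the 12 replicate means.
Mean of replicates: (120.8 + 117.6 + 112.2 + 115.8 + 121.2 + 114.5 + 115.6 + 110.7 + 112.5 + 109.5 + 111.5 + 111.8) / 12 = 1373.70000 / 12 = 114.47500
Sum of squared deviations: (+6.32500)² + (+3.12500)² + (−2.27500)² + (+1.32500)² + (+6.72500)² + (+0.02500)² + (+1.12500)² + (−3.77500)² + (−1.97500)² + (−4.97500)² + (−2.97500)² + (−2.67500)² = 162.10250
Variance = 162.10250 / 11 = 14.73659
SE* = √14.73659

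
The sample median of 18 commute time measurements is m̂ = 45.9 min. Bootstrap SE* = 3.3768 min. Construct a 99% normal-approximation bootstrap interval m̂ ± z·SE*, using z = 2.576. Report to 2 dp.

(37.20, 54.60)

Margin = 2.576 × 3.3768 = 8.699
Interval: 45.9 ± 8.699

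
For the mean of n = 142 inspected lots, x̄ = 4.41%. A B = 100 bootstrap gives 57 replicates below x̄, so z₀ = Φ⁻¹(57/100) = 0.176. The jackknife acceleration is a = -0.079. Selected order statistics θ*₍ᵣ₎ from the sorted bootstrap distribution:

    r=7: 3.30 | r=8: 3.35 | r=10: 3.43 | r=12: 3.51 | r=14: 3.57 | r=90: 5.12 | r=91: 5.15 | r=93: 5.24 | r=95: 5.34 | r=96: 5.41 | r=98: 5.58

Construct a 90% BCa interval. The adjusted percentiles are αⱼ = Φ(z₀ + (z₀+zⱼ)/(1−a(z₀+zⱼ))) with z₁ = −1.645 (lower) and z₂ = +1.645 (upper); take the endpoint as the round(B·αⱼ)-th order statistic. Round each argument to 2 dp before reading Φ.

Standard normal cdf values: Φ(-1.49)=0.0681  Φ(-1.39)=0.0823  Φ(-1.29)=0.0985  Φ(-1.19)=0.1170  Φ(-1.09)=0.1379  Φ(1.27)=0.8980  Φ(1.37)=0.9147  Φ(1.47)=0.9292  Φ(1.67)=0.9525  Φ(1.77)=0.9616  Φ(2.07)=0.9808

Lower: z₀ + z₁ = 0.176 + (-1.645) = -1.469; 1 − a(z₀+z₁) = 1 − (-0.079)(-1.469) = 0.8839; argument = 0.176 + (-1.469)/0.8839 = -1.4859 → -1.49.
α₁ = Φ(-1.49) = 0.0681; rank = round(100 × 0.0681) = 7; θ*₍7₎ = 3.30.
Upper: z₀ + z₂ = 1.821; 1 − a(z₀+z₂) = 1.1439; argument = 1.7680 → 1.77; α₂ = 0.9616; rank = 96; θ*₍96₎ = 5.41.

(3.30, 5.41)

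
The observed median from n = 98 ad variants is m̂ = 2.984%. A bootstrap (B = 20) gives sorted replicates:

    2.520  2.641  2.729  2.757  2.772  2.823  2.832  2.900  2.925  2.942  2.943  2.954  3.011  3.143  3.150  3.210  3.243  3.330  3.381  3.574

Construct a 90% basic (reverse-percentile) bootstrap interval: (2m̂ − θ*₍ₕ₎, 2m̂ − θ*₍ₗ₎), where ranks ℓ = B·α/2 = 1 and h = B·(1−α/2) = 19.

(2.587, 3.448)

Percentile endpoints at ranks 1 and 19: θ*₍1₎ = 2.520, θ*₍19₎ = 3.381.
Basic interval reflects these around m̂:
  lower = 2 × 2.984 − 3.381 = 2.587
  upper = 2 × 2.984 − 2.520 = 3.448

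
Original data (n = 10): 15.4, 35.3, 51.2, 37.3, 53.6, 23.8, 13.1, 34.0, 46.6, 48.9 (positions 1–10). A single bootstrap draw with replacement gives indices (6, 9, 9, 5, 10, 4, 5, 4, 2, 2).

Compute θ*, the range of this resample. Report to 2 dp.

θ* = 29.80

Resample values: 23.8, 46.6, 46.6, 53.6, 48.9, 37.3, 53.6, 37.3, 35.3, 35.3.
Range = 53.6 − 23.8 = 29.80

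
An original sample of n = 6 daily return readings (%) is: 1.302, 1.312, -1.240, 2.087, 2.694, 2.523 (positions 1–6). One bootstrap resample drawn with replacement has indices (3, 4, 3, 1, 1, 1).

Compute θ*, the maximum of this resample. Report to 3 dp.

Resample values: -1.240, 2.087, -1.240, 1.302, 1.302, 1.302.
Maximum = 2.087

θ* = 2.087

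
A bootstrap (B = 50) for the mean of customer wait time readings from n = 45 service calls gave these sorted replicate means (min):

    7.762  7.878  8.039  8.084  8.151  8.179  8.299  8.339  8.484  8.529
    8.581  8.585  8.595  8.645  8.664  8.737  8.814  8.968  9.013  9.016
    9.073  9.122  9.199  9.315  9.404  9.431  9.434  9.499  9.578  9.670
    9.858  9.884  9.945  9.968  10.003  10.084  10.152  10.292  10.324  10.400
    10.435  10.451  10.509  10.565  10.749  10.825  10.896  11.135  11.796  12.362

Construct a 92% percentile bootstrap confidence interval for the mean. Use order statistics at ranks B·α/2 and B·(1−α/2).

(7.878, 11.135)

α = 0.08; lower rank = 50 × 0.040 = 2; upper rank = 50 × 0.960 = 48.
The 2nd smallest replicate is 7.878; the 48th is 11.135.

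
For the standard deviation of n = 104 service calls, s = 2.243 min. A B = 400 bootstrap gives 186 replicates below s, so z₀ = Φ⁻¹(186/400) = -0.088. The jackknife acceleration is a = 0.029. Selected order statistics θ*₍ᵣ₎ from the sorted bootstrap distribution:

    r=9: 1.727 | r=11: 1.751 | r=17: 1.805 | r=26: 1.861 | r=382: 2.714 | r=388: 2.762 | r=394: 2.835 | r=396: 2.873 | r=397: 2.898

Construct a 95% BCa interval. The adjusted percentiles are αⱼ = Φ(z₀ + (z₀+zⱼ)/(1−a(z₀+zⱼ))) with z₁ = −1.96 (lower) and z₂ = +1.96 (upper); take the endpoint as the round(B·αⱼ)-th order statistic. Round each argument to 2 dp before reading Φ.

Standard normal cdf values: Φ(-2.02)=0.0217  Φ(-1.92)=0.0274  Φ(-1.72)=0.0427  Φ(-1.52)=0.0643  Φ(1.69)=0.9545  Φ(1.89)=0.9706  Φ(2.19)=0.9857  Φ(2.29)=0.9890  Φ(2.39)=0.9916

(1.727, 2.762)

Lower: z₀ + z₁ = -0.088 + (-1.960) = -2.048; 1 − a(z₀+z₁) = 1 − (0.029)(-2.048) = 1.0594; argument = -0.088 + (-2.048)/1.0594 = -2.0212 → -2.02.
α₁ = Φ(-2.02) = 0.0217; rank = round(400 × 0.0217) = 9; θ*₍9₎ = 1.727.
Upper: z₀ + z₂ = 1.872; 1 − a(z₀+z₂) = 0.9457; argument = 1.8915 → 1.89; α₂ = 0.9706; rank = 388; θ*₍388₎ = 2.762.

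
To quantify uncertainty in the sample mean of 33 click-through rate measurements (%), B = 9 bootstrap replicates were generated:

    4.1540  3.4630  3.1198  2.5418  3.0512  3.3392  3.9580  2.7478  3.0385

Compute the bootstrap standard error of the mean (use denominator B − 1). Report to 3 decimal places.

SE* = 0.527

Bootstrap SE is the standard deviation of the 9 replicate means.
Mean of replicates: (4.1540 + 3.4630 + 3.1198 + 2.5418 + 3.0512 + 3.3392 + 3.9580 + 2.7478 + 3.0385) / 9 = 29.41330 / 9 = 3.26814
Sum of squared deviations: (+0.88586)² + (+0.19486)² + (−0.14834)² + (−0.72634)² + (−0.21694)² + (+0.07106)² + (+0.68986)² + (−0.52034)² + (−0.22964)² = 2.22380
Variance = 2.22380 / 8 = 0.27798
SE* = √0.27798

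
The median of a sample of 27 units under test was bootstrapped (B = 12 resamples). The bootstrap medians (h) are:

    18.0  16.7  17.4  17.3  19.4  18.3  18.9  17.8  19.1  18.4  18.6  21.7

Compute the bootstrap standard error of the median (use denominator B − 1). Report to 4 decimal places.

Bootstrap SE is the standard deviation of the 12 replicate medians.
Mean of replicates: (18.0 + 16.7 + 17.4 + 17.3 + 19.4 + 18.3 + 18.9 + 17.8 + 19.1 + 18.4 + 18.6 + 21.7) / 12 = 221.60000 / 12 = 18.46667
Sum of squared deviations: (−0.46667)² + (−1.76667)² + (−1.06667)² + (−1.16667)² + (+0.93333)² + (−0.16667)² + (+0.43333)² + (−0.66667)² + (+0.63333)² + (−0.06667)² + (+0.13333)² + (+3.23333)² = 18.24667
Variance = 18.24667 / 11 = 1.65879
SE* = √1.65879

SE* = 1.2879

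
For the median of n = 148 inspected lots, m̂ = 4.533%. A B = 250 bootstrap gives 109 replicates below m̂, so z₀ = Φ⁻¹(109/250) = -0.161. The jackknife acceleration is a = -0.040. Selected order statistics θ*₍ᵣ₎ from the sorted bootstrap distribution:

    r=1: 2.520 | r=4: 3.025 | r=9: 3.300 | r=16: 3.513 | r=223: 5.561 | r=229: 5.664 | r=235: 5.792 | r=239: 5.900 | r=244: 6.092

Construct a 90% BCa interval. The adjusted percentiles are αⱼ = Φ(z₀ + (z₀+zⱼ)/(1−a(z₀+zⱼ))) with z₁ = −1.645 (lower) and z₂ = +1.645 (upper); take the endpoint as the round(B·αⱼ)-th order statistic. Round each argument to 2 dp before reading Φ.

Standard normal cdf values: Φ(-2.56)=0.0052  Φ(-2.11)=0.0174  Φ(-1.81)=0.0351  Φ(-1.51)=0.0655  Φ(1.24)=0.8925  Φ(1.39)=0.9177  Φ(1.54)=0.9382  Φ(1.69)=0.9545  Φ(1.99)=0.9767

(3.025, 5.561)

Lower: z₀ + z₁ = -0.161 + (-1.645) = -1.806; 1 − a(z₀+z₁) = 1 − (-0.040)(-1.806) = 0.9278; argument = -0.161 + (-1.806)/0.9278 = -2.1076 → -2.11.
α₁ = Φ(-2.11) = 0.0174; rank = round(250 × 0.0174) = 4; θ*₍4₎ = 3.025.
Upper: z₀ + z₂ = 1.484; 1 − a(z₀+z₂) = 1.0594; argument = 1.2398 → 1.24; α₂ = 0.8925; rank = 223; θ*₍223₎ = 5.561.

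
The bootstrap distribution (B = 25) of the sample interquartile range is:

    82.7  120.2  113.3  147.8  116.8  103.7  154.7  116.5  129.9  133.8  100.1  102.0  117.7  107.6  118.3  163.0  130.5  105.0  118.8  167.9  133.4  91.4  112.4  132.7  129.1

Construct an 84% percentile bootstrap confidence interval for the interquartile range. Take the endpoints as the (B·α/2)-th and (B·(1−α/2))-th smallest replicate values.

(91.4, 154.7)

Sorted replicates: 82.7, 91.4, 100.1, 102.0, 103.7, 105.0, 107.6, 112.4, 113.3, 116.5, 116.8, 117.7, 118.3, 118.8, 120.2, 129.1, 129.9, 130.5, 132.7, 133.4, 133.8, 147.8, 154.7, 163.0, 167.9
α = 0.16; lower rank = 25 × 0.080 = 2; upper rank = 25 × 0.920 = 23.
The 2nd smallest replicate is 91.4; the 23rd is 154.7.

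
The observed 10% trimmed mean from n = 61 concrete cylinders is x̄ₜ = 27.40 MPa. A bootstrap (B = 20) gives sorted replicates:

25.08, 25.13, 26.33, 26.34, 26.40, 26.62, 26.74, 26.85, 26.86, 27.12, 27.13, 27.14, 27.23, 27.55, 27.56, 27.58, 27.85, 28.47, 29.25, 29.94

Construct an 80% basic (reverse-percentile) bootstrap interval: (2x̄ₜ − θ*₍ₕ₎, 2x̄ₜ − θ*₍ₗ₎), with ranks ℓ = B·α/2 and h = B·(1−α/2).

Percentile endpoints at ranks 2 and 18: θ*₍2₎ = 25.13, θ*₍18₎ = 28.47.
Basic interval reflects these around x̄ₜ:
  lower = 2 × 27.40 − 28.47 = 26.33
  upper = 2 × 27.40 − 25.13 = 29.67

(26.33, 29.67)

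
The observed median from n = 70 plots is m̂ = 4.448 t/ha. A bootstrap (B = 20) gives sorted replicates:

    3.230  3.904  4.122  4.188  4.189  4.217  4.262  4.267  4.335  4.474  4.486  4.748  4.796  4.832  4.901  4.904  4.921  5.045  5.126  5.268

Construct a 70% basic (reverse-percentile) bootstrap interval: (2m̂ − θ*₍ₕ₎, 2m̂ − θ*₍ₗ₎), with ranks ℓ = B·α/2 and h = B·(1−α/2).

(3.975, 4.774)

Percentile endpoints at ranks 3 and 17: θ*₍3₎ = 4.122, θ*₍17₎ = 4.921.
Basic interval reflects these around m̂:
  lower = 2 × 4.448 − 4.921 = 3.975
  upper = 2 × 4.448 − 4.122 = 4.774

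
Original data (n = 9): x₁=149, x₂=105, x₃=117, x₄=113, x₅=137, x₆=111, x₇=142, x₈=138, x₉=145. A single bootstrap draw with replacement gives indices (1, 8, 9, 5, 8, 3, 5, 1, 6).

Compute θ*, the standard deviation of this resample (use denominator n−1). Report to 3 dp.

Resample values: 149, 138, 145, 137, 138, 117, 137, 149, 111.
Mean = 135.6667; sum of squared deviations = 1414.0000
s² = 1414.0000 / 8 = 176.7500
s = √176.7500 = 13.295

θ* = 13.295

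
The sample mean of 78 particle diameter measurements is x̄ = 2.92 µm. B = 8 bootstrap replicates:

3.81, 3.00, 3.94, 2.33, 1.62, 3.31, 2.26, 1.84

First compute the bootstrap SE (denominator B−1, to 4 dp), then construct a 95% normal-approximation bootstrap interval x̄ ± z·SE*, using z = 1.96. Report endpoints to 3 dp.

Mean of replicates = 2.7637; sum of squared deviations = 5.4358; SE* = √(5.4358/7) = 0.8812
Margin = 1.96 × 0.8812 = 1.7272
Interval: 2.92 ± 1.7272

(1.193, 4.647)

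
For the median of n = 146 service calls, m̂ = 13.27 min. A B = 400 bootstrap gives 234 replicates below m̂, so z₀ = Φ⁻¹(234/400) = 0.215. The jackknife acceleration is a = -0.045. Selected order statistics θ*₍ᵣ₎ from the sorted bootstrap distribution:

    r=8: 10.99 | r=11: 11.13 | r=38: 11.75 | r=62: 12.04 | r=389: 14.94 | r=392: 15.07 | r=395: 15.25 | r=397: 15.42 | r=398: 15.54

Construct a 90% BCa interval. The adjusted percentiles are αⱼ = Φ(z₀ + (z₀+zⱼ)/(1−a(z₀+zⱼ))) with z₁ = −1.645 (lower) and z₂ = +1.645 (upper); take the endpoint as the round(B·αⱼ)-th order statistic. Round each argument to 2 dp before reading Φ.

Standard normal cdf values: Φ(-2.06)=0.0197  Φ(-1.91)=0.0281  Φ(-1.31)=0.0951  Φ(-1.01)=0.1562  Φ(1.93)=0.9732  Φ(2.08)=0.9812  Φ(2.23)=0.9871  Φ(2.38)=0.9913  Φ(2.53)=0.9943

(11.75, 14.94)

Lower: z₀ + z₁ = 0.215 + (-1.645) = -1.430; 1 − a(z₀+z₁) = 1 − (-0.045)(-1.430) = 0.9356; argument = 0.215 + (-1.430)/0.9356 = -1.3133 → -1.31.
α₁ = Φ(-1.31) = 0.0951; rank = round(400 × 0.0951) = 38; θ*₍38₎ = 11.75.
Upper: z₀ + z₂ = 1.860; 1 − a(z₀+z₂) = 1.0837; argument = 1.9313 → 1.93; α₂ = 0.9732; rank = 389; θ*₍389₎ = 14.94.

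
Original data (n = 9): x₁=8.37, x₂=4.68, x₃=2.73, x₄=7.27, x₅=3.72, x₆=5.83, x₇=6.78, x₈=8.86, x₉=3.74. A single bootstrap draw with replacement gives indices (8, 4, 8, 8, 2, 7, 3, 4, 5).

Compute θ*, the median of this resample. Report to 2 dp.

θ* = 7.27

Resample values: 8.86, 7.27, 8.86, 8.86, 4.68, 6.78, 2.73, 7.27, 3.72.
Sorted: 2.73, 3.72, 4.68, 6.78, 7.27, 7.27, 8.86, 8.86, 8.86
Median = middle value = 7.27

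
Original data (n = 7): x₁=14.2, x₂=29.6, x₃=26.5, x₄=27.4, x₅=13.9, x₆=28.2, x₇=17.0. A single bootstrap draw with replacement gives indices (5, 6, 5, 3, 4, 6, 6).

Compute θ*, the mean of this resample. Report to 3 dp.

θ* = 23.757

Resample values: 13.9, 28.2, 13.9, 26.5, 27.4, 28.2, 28.2.
Mean = (13.9 + 28.2 + 13.9 + 26.5 + 27.4 + 28.2 + 28.2) / 7 = 166.30 / 7 = 23.757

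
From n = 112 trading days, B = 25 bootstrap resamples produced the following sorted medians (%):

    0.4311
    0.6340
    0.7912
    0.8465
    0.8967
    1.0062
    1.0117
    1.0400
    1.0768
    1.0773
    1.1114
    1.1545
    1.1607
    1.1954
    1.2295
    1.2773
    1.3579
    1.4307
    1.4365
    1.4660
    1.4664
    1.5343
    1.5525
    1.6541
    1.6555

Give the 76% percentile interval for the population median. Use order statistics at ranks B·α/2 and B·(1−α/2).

α = 0.24; lower rank = 25 × 0.120 = 3; upper rank = 25 × 0.880 = 22.
The 3rd smallest replicate is 0.7912; the 22nd is 1.5343.

(0.7912, 1.5343)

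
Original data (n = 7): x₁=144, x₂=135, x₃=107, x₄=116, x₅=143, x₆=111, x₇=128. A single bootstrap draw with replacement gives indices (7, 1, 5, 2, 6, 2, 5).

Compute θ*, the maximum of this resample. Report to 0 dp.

θ* = 144

Resample values: 128, 144, 143, 135, 111, 135, 143.
Maximum = 144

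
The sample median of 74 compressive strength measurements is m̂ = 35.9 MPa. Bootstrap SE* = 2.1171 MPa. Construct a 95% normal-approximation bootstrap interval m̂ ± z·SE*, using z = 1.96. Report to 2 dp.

Margin = 1.96 × 2.1171 = 4.150
Interval: 35.9 ± 4.150

(31.75, 40.05)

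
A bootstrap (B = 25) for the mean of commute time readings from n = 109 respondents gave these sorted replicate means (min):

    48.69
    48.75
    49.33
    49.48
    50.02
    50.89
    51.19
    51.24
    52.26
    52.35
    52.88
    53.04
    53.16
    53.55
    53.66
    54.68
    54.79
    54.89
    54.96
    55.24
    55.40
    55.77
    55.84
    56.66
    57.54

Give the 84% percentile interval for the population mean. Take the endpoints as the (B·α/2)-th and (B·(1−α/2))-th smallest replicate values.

(48.75, 55.84)

α = 0.16; lower rank = 25 × 0.080 = 2; upper rank = 25 × 0.920 = 23.
The 2nd smallest replicate is 48.75; the 23rd is 55.84.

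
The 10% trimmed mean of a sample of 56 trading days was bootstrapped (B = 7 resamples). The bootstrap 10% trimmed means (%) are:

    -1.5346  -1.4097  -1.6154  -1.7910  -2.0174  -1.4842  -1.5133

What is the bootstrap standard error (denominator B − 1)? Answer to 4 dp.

Bootstrap SE is the standard deviation of the 7 replicate 10% trimmed means.
Mean of replicates: ((-1.5346) + (-1.4097) + (-1.6154) + (-1.7910) + (-2.0174) + (-1.4842) + (-1.5133)) / 7 = -11.36560 / 7 = -1.62366
Sum of squared deviations: (+0.08906)² + (+0.21396)² + (+0.00826)² + (−0.16734)² + (−0.39374)² + (+0.13946)² + (+0.11036)² = 0.26844
Variance = 0.26844 / 6 = 0.04474
SE* = √0.04474

SE* = 0.2115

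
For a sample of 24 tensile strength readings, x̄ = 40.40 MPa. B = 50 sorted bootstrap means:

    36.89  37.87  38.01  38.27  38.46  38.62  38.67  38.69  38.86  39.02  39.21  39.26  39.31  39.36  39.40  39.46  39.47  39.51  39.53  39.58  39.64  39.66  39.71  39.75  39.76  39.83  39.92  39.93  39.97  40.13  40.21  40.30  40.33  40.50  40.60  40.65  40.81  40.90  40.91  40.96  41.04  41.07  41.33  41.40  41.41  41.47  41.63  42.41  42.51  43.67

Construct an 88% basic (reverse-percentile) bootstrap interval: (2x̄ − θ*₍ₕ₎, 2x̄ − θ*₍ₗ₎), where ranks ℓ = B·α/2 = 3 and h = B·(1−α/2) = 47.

Percentile endpoints at ranks 3 and 47: θ*₍3₎ = 38.01, θ*₍47₎ = 41.63.
Basic interval reflects these around x̄:
  lower = 2 × 40.40 − 41.63 = 39.17
  upper = 2 × 40.40 − 38.01 = 42.79

(39.17, 42.79)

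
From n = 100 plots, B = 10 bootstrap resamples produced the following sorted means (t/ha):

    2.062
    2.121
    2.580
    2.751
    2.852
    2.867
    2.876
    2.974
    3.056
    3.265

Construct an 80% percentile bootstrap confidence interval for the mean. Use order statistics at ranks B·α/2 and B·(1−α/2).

(2.062, 3.056)

α = 0.20; lower rank = 10 × 0.100 = 1; upper rank = 10 × 0.900 = 9.
The 1st smallest replicate is 2.062; the 9th is 3.056.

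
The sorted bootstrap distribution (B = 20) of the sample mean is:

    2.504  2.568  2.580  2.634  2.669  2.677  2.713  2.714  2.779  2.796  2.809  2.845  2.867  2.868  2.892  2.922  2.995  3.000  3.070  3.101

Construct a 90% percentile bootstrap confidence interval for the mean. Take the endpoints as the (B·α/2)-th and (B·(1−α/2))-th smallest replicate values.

(2.504, 3.070)

α = 0.10; lower rank = 20 × 0.050 = 1; upper rank = 20 × 0.950 = 19.
The 1st smallest replicate is 2.504; the 19th is 3.070.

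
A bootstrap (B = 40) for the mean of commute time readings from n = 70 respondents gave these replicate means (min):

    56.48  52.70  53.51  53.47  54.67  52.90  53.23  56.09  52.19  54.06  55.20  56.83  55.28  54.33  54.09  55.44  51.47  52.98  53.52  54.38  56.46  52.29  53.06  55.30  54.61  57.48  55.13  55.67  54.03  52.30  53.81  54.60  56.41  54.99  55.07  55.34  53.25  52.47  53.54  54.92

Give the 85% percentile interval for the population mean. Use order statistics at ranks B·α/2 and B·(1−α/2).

Sorted replicates: 51.47, 52.19, 52.29, 52.30, 52.47, 52.70, 52.90, 52.98, 53.06, 53.23, 53.25, 53.47, 53.51, 53.52, 53.54, 53.81, 54.03, 54.06, 54.09, 54.33, 54.38, 54.60, 54.61, 54.67, 54.92, 54.99, 55.07, 55.13, 55.20, 55.28, 55.30, 55.34, 55.44, 55.67, 56.09, 56.41, 56.46, 56.48, 56.83, 57.48
α = 0.15; lower rank = 40 × 0.075 = 3; upper rank = 40 × 0.925 = 37.
The 3rd smallest replicate is 52.29; the 37th is 56.46.

(52.29, 56.46)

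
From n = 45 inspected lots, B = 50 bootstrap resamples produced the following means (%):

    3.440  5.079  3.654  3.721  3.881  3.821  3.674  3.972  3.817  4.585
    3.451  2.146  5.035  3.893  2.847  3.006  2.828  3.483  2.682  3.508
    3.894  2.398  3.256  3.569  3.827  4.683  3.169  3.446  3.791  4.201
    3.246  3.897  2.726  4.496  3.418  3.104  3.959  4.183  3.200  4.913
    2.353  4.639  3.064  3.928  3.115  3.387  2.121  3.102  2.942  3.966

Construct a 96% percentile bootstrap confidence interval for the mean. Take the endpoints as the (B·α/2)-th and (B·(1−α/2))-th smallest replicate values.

Sorted replicates: 2.121, 2.146, 2.353, 2.398, 2.682, 2.726, 2.828, 2.847, 2.942, 3.006, 3.064, 3.102, 3.104, 3.115, 3.169, 3.200, 3.246, 3.256, 3.387, 3.418, 3.440, 3.446, 3.451, 3.483, 3.508, 3.569, 3.654, 3.674, 3.721, 3.791, 3.817, 3.821, 3.827, 3.881, 3.893, 3.894, 3.897, 3.928, 3.959, 3.966, 3.972, 4.183, 4.201, 4.496, 4.585, 4.639, 4.683, 4.913, 5.035, 5.079
α = 0.04; lower rank = 50 × 0.020 = 1; upper rank = 50 × 0.980 = 49.
The 1st smallest replicate is 2.121; the 49th is 5.035.

(2.121, 5.035)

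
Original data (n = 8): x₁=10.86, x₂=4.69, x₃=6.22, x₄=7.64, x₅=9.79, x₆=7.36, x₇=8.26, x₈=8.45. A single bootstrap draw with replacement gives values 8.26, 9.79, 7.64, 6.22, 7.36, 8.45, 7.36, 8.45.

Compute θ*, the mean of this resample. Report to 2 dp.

θ* = 7.94

Mean = (8.26 + 9.79 + 7.64 + 6.22 + 7.36 + 8.45 + 7.36 + 8.45) / 8 = 63.530 / 8 = 7.94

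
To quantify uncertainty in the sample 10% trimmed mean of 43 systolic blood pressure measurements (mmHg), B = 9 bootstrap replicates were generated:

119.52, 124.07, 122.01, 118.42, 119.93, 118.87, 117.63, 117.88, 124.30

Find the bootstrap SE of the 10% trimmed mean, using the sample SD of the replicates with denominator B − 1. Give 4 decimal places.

Bootstrap SE is the standard deviation of the 9 replicate 10% trimmed means.
Mean of replicates: (119.52 + 124.07 + 122.01 + 118.42 + 119.93 + 118.87 + 117.63 + 117.88 + 124.30) / 9 = 1082.63000 / 9 = 120.29222
Sum of squared deviations: (−0.77222)² + (+3.77778)² + (+1.71778)² + (−1.87222)² + (−0.36222)² + (−1.42222)² + (−2.66222)² + (−2.41222)² + (+4.00778)² = 52.44636
Variance = 52.44636 / 8 = 6.55579
SE* = √6.55579

SE* = 2.5604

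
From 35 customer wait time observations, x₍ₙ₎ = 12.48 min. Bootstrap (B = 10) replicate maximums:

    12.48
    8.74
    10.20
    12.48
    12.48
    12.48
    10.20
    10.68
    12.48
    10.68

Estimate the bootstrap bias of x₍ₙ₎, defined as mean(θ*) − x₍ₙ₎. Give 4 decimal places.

bias = −1.1900

mean(θ*) = (12.48 + 8.74 + 10.20 + 12.48 + 12.48 + 12.48 + 10.20 + 10.68 + 12.48 + 10.68) / 10 = 11.29000
bias = 11.29000 − 12.48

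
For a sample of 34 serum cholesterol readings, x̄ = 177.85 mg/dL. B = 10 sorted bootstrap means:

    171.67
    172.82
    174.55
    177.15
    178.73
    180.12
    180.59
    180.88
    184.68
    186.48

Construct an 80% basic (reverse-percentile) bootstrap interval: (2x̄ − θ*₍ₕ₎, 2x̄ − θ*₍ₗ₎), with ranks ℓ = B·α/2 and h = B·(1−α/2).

Percentile endpoints at ranks 1 and 9: θ*₍1₎ = 171.67, θ*₍9₎ = 184.68.
Basic interval reflects these around x̄:
  lower = 2 × 177.85 − 184.68 = 171.02
  upper = 2 × 177.85 − 171.67 = 184.03

(171.02, 184.03)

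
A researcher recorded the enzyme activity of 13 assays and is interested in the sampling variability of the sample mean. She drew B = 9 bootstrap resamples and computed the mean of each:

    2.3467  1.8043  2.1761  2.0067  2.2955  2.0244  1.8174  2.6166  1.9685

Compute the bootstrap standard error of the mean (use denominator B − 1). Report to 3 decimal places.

SE* = 0.266

Bootstrap SE is the standard deviation of the 9 replicate means.
Mean of replicates: (2.3467 + 1.8043 + 2.1761 + 2.0067 + 2.2955 + 2.0244 + 1.8174 + 2.6166 + 1.9685) / 9 = 19.05620 / 9 = 2.11736
Sum of squared deviations: (+0.22934)² + (−0.31306)² + (+0.05874)² + (−0.11066)² + (+0.17814)² + (−0.09296)² + (−0.29996)² + (+0.49924)² + (−0.14886)² = 0.56805
Variance = 0.56805 / 8 = 0.07101
SE* = √0.07101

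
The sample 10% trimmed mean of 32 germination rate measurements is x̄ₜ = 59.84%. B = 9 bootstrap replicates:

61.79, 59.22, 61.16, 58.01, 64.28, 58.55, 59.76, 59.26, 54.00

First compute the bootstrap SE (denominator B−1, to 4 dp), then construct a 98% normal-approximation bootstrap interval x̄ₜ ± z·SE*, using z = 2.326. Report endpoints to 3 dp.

Mean of replicates = 59.5589; sum of squared deviations = 64.3931; SE* = √(64.3931/8) = 2.8371
Margin = 2.326 × 2.8371 = 6.5991
Interval: 59.84 ± 6.5991

(53.241, 66.439)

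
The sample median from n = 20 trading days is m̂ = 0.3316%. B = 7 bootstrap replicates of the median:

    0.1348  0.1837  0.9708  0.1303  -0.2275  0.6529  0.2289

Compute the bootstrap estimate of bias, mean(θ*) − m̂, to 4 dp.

mean(θ*) = (0.1348 + 0.1837 + 0.9708 + 0.1303 + (-0.2275) + 0.6529 + 0.2289) / 7 = 0.29627
bias = 0.29627 − 0.3316

bias = −0.0353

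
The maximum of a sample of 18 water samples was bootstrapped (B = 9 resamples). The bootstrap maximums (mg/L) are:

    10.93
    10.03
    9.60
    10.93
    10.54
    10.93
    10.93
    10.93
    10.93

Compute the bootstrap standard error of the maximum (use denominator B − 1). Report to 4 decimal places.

Bootstrap SE is the standard deviation of the 9 replicate maximums.
Mean of replicates: (10.93 + 10.03 + 9.60 + 10.93 + 10.54 + 10.93 + 10.93 + 10.93 + 10.93) / 9 = 95.75000 / 9 = 10.63889
Sum of squared deviations: (+0.29111)² + (−0.60889)² + (−1.03889)² + (+0.29111)² + (−0.09889)² + (+0.29111)² + (+0.29111)² + (+0.29111)² + (+0.29111)² = 1.96829
Variance = 1.96829 / 8 = 0.24604
SE* = √0.24604

SE* = 0.4960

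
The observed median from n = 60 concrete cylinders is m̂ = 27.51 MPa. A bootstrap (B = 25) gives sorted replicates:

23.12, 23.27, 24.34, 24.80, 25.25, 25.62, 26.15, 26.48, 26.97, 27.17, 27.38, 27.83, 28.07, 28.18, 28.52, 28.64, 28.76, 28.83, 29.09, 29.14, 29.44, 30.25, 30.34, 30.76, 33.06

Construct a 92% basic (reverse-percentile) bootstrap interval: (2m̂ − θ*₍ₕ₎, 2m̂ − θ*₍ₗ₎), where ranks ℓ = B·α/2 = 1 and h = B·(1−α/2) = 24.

(24.26, 31.90)

Percentile endpoints at ranks 1 and 24: θ*₍1₎ = 23.12, θ*₍24₎ = 30.76.
Basic interval reflects these around m̂:
  lower = 2 × 27.51 − 30.76 = 24.26
  upper = 2 × 27.51 − 23.12 = 31.90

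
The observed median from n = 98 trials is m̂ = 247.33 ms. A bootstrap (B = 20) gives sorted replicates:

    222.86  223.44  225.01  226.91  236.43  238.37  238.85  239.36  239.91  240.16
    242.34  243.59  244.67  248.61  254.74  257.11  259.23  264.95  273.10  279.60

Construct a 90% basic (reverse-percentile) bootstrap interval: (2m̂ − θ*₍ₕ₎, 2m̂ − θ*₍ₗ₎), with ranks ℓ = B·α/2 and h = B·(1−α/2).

Percentile endpoints at ranks 1 and 19: θ*₍1₎ = 222.86, θ*₍19₎ = 273.10.
Basic interval reflects these around m̂:
  lower = 2 × 247.33 − 273.10 = 221.56
  upper = 2 × 247.33 − 222.86 = 271.80

(221.56, 271.80)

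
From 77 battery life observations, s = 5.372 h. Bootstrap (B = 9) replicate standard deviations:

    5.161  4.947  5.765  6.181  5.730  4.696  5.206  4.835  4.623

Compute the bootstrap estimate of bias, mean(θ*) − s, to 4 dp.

mean(θ*) = (5.161 + 4.947 + 5.765 + 6.181 + 5.730 + 4.696 + 5.206 + 4.835 + 4.623) / 9 = 5.23822
bias = 5.23822 − 5.372

bias = −0.1338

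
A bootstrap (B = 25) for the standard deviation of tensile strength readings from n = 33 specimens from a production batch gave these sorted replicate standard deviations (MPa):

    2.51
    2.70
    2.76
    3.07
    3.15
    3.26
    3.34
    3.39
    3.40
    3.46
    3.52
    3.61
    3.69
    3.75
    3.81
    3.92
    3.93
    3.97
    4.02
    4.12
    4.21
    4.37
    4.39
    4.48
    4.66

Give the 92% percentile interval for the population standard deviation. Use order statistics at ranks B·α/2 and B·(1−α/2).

α = 0.08; lower rank = 25 × 0.040 = 1; upper rank = 25 × 0.960 = 24.
The 1st smallest replicate is 2.51; the 24th is 4.48.

(2.51, 4.48)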